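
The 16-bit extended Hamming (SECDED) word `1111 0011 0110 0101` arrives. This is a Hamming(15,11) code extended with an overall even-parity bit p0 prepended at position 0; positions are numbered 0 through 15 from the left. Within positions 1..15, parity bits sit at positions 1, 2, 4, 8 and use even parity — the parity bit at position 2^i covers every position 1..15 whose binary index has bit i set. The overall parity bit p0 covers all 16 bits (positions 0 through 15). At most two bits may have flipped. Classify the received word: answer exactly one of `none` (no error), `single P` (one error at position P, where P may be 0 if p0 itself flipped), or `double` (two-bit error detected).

s1: b1⊕b3⊕b5⊕b7⊕b9⊕b11⊕b13⊕b15 = 1⊕1⊕0⊕1⊕1⊕0⊕1⊕1 = 0
s2: b2⊕b3⊕b6⊕b7⊕b10⊕b11⊕b14⊕b15 = 1⊕1⊕1⊕1⊕1⊕0⊕0⊕1 = 0
s4: b4⊕b5⊕b6⊕b7⊕b12⊕b13⊕b14⊕b15 = 0⊕0⊕1⊕1⊕0⊕1⊕0⊕1 = 0
s8: b8⊕b9⊕b10⊕b11⊕b12⊕b13⊕b14⊕b15 = 0⊕1⊕1⊕0⊕0⊕1⊕0⊕1 = 0
Syndrome (s8...s1) = 0000 → position 0 (no error).
Overall parity (XOR of all 16 bits, including p0): 1⊕1⊕1⊕1⊕0⊕0⊕1⊕1⊕0⊕1⊕1⊕0⊕0⊕1⊕0⊕1 = 0
Overall=0, syndrome position=0 → no error.

none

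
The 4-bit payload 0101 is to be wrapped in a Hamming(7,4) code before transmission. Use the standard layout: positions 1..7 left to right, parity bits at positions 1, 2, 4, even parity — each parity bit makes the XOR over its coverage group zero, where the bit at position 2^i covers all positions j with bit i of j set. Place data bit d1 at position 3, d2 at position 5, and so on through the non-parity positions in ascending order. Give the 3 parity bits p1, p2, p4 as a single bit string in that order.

Place data bits at non-power-of-two positions: b3=0, b5=1, b6=0, b7=1.
p1 = XOR of data positions {3,5,7} = 0⊕1⊕1 = 0
p2 = XOR of data positions {3,6,7} = 0⊕0⊕1 = 1
p4 = XOR of data positions {5,6,7} = 1⊕0⊕1 = 0
Parity bits p1,p2,p4 = 010

010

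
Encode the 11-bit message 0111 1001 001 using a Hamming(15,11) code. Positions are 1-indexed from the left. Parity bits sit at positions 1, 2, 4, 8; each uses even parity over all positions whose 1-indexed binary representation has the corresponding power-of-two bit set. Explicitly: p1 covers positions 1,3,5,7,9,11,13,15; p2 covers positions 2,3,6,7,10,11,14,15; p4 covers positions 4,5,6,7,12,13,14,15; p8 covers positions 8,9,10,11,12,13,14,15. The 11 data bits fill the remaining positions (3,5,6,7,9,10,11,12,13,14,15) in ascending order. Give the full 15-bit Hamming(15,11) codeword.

010111111001001

Place data bits at non-power-of-two positions: b3=0, b5=1, b6=1, b7=1, b9=1, b10=0, b11=0, b12=1, b13=0, b14=0, b15=1.
p1 = XOR of data positions {3,5,7,9,11,13,15} = 0⊕1⊕1⊕1⊕0⊕0⊕1 = 0
p2 = XOR of data positions {3,6,7,10,11,14,15} = 0⊕1⊕1⊕0⊕0⊕0⊕1 = 1
p4 = XOR of data positions {5,6,7,12,13,14,15} = 1⊕1⊕1⊕1⊕0⊕0⊕1 = 1
p8 = XOR of data positions {9,10,11,12,13,14,15} = 1⊕0⊕0⊕1⊕0⊕0⊕1 = 1
Codeword b1..b15 = 010111111001001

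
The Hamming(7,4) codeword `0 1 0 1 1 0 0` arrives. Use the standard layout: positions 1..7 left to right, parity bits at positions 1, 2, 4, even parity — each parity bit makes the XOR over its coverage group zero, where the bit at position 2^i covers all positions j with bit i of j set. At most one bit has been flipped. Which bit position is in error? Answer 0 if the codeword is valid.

s1: b1⊕b3⊕b5⊕b7 = 0⊕0⊕1⊕0 = 1
s2: b2⊕b3⊕b6⊕b7 = 1⊕0⊕0⊕0 = 1
s4: b4⊕b5⊕b6⊕b7 = 1⊕1⊕0⊕0 = 0
Syndrome (s4...s1) = 011 → position 3.

3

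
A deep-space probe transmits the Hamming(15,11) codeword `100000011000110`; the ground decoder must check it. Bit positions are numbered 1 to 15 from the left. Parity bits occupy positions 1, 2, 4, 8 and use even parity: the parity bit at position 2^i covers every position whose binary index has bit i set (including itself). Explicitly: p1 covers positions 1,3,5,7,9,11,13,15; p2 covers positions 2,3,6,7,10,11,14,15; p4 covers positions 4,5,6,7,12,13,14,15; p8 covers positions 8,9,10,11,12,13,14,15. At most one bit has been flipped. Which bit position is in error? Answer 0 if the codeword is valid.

s1: b1⊕b3⊕b5⊕b7⊕b9⊕b11⊕b13⊕b15 = 1⊕0⊕0⊕0⊕1⊕0⊕1⊕0 = 1
s2: b2⊕b3⊕b6⊕b7⊕b10⊕b11⊕b14⊕b15 = 0⊕0⊕0⊕0⊕0⊕0⊕1⊕0 = 1
s4: b4⊕b5⊕b6⊕b7⊕b12⊕b13⊕b14⊕b15 = 0⊕0⊕0⊕0⊕0⊕1⊕1⊕0 = 0
s8: b8⊕b9⊕b10⊕b11⊕b12⊕b13⊕b14⊕b15 = 1⊕1⊕0⊕0⊕0⊕1⊕1⊕0 = 0
Syndrome (s8...s1) = 0011 → position 3.

3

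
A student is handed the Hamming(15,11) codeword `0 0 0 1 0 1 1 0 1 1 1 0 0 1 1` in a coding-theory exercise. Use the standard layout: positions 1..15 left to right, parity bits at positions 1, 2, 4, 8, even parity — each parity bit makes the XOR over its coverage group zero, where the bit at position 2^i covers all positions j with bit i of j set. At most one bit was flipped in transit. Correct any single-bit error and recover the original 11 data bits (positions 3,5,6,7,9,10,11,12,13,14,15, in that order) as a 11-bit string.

s1: b1⊕b3⊕b5⊕b7⊕b9⊕b11⊕b13⊕b15 = 0⊕0⊕0⊕1⊕1⊕1⊕0⊕1 = 0
s2: b2⊕b3⊕b6⊕b7⊕b10⊕b11⊕b14⊕b15 = 0⊕0⊕1⊕1⊕1⊕1⊕1⊕1 = 0
s4: b4⊕b5⊕b6⊕b7⊕b12⊕b13⊕b14⊕b15 = 1⊕0⊕1⊕1⊕0⊕0⊕1⊕1 = 1
s8: b8⊕b9⊕b10⊕b11⊕b12⊕b13⊕b14⊕b15 = 0⊕1⊕1⊕1⊕0⊕0⊕1⊕1 = 1
Syndrome (s8...s1) = 1100 → position 12.
Flip bit 12: corrected codeword = 000101101111011
Data bits at positions 3,5,6,7,9,10,11,12,13,14,15: 00111111011

00111111011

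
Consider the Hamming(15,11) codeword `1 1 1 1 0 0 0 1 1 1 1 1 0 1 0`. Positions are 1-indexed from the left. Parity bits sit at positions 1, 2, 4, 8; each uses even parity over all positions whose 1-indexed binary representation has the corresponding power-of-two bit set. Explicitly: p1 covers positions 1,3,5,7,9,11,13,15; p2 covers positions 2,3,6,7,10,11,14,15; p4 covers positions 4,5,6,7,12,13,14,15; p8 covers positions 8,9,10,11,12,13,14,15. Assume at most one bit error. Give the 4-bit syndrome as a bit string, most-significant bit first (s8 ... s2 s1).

s1: b1⊕b3⊕b5⊕b7⊕b9⊕b11⊕b13⊕b15 = 1⊕1⊕0⊕0⊕1⊕1⊕0⊕0 = 0
s2: b2⊕b3⊕b6⊕b7⊕b10⊕b11⊕b14⊕b15 = 1⊕1⊕0⊕0⊕1⊕1⊕1⊕0 = 1
s4: b4⊕b5⊕b6⊕b7⊕b12⊕b13⊕b14⊕b15 = 1⊕0⊕0⊕0⊕1⊕0⊕1⊕0 = 1
s8: b8⊕b9⊕b10⊕b11⊕b12⊕b13⊕b14⊕b15 = 1⊕1⊕1⊕1⊕1⊕0⊕1⊕0 = 0
Syndrome (s8...s1) = 0110 → position 6.

0110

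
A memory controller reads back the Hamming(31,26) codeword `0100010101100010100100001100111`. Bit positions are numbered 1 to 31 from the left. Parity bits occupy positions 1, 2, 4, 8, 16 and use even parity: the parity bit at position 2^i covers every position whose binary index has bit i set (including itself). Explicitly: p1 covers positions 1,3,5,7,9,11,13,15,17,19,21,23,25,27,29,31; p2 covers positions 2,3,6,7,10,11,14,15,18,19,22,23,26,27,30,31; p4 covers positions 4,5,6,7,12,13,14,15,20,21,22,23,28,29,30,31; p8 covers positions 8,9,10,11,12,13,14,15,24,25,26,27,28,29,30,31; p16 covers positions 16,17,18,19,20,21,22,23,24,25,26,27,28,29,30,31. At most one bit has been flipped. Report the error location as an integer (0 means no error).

s1: b1⊕b3⊕b5⊕b7⊕b9⊕b11⊕b13⊕b15⊕b17⊕b19⊕b21⊕b23⊕b25⊕b27⊕b29⊕b31 = 0⊕0⊕0⊕0⊕0⊕1⊕0⊕1⊕1⊕0⊕0⊕0⊕1⊕0⊕1⊕1 = 0
s2: b2⊕b3⊕b6⊕b7⊕b10⊕b11⊕b14⊕b15⊕b18⊕b19⊕b22⊕b23⊕b26⊕b27⊕b30⊕b31 = 1⊕0⊕1⊕0⊕1⊕1⊕0⊕1⊕0⊕0⊕0⊕0⊕1⊕0⊕1⊕1 = 0
s4: b4⊕b5⊕b6⊕b7⊕b12⊕b13⊕b14⊕b15⊕b20⊕b21⊕b22⊕b23⊕b28⊕b29⊕b30⊕b31 = 0⊕0⊕1⊕0⊕0⊕0⊕0⊕1⊕1⊕0⊕0⊕0⊕0⊕1⊕1⊕1 = 0
s8: b8⊕b9⊕b10⊕b11⊕b12⊕b13⊕b14⊕b15⊕b24⊕b25⊕b26⊕b27⊕b28⊕b29⊕b30⊕b31 = 1⊕0⊕1⊕1⊕0⊕0⊕0⊕1⊕0⊕1⊕1⊕0⊕0⊕1⊕1⊕1 = 1
s16: b16⊕b17⊕b18⊕b19⊕b20⊕b21⊕b22⊕b23⊕b24⊕b25⊕b26⊕b27⊕b28⊕b29⊕b30⊕b31 = 0⊕1⊕0⊕0⊕1⊕0⊕0⊕0⊕0⊕1⊕1⊕0⊕0⊕1⊕1⊕1 = 1
Syndrome (s16...s1) = 11000 → position 24.

24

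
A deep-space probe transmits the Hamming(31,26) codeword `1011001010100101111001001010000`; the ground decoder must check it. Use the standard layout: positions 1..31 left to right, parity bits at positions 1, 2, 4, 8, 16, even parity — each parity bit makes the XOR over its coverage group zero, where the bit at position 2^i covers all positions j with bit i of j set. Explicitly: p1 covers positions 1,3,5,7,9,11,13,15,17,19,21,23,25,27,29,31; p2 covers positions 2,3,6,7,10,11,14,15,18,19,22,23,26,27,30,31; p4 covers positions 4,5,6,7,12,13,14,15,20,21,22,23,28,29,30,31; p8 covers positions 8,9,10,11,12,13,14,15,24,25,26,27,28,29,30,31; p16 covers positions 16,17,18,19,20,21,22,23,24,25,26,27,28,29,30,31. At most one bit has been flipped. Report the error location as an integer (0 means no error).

s1: b1⊕b3⊕b5⊕b7⊕b9⊕b11⊕b13⊕b15⊕b17⊕b19⊕b21⊕b23⊕b25⊕b27⊕b29⊕b31 = 1⊕1⊕0⊕1⊕1⊕1⊕0⊕0⊕1⊕1⊕0⊕0⊕1⊕1⊕0⊕0 = 1
s2: b2⊕b3⊕b6⊕b7⊕b10⊕b11⊕b14⊕b15⊕b18⊕b19⊕b22⊕b23⊕b26⊕b27⊕b30⊕b31 = 0⊕1⊕0⊕1⊕0⊕1⊕1⊕0⊕1⊕1⊕1⊕0⊕0⊕1⊕0⊕0 = 0
s4: b4⊕b5⊕b6⊕b7⊕b12⊕b13⊕b14⊕b15⊕b20⊕b21⊕b22⊕b23⊕b28⊕b29⊕b30⊕b31 = 1⊕0⊕0⊕1⊕0⊕0⊕1⊕0⊕0⊕0⊕1⊕0⊕0⊕0⊕0⊕0 = 0
s8: b8⊕b9⊕b10⊕b11⊕b12⊕b13⊕b14⊕b15⊕b24⊕b25⊕b26⊕b27⊕b28⊕b29⊕b30⊕b31 = 0⊕1⊕0⊕1⊕0⊕0⊕1⊕0⊕0⊕1⊕0⊕1⊕0⊕0⊕0⊕0 = 1
s16: b16⊕b17⊕b18⊕b19⊕b20⊕b21⊕b22⊕b23⊕b24⊕b25⊕b26⊕b27⊕b28⊕b29⊕b30⊕b31 = 1⊕1⊕1⊕1⊕0⊕0⊕1⊕0⊕0⊕1⊕0⊕1⊕0⊕0⊕0⊕0 = 1
Syndrome (s16...s1) = 11001 → position 25.

25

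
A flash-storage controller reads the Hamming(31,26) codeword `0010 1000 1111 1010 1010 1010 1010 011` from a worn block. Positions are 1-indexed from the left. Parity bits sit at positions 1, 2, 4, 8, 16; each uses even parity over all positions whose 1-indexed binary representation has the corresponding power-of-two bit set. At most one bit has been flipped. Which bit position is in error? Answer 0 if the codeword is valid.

s1: b1⊕b3⊕b5⊕b7⊕b9⊕b11⊕b13⊕b15⊕b17⊕b19⊕b21⊕b23⊕b25⊕b27⊕b29⊕b31 = 0⊕1⊕1⊕0⊕1⊕1⊕1⊕1⊕1⊕1⊕1⊕1⊕1⊕1⊕0⊕1 = 1
s2: b2⊕b3⊕b6⊕b7⊕b10⊕b11⊕b14⊕b15⊕b18⊕b19⊕b22⊕b23⊕b26⊕b27⊕b30⊕b31 = 0⊕1⊕0⊕0⊕1⊕1⊕0⊕1⊕0⊕1⊕0⊕1⊕0⊕1⊕1⊕1 = 1
s4: b4⊕b5⊕b6⊕b7⊕b12⊕b13⊕b14⊕b15⊕b20⊕b21⊕b22⊕b23⊕b28⊕b29⊕b30⊕b31 = 0⊕1⊕0⊕0⊕1⊕1⊕0⊕1⊕0⊕1⊕0⊕1⊕0⊕0⊕1⊕1 = 0
s8: b8⊕b9⊕b10⊕b11⊕b12⊕b13⊕b14⊕b15⊕b24⊕b25⊕b26⊕b27⊕b28⊕b29⊕b30⊕b31 = 0⊕1⊕1⊕1⊕1⊕1⊕0⊕1⊕0⊕1⊕0⊕1⊕0⊕0⊕1⊕1 = 0
s16: b16⊕b17⊕b18⊕b19⊕b20⊕b21⊕b22⊕b23⊕b24⊕b25⊕b26⊕b27⊕b28⊕b29⊕b30⊕b31 = 0⊕1⊕0⊕1⊕0⊕1⊕0⊕1⊕0⊕1⊕0⊕1⊕0⊕0⊕1⊕1 = 0
Syndrome (s16...s1) = 00011 → position 3.

3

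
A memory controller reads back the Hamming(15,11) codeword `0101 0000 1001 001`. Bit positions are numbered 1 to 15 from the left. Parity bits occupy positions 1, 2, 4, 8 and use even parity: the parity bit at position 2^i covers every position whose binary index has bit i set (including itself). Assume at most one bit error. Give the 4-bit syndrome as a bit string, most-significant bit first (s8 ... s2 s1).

s1: b1⊕b3⊕b5⊕b7⊕b9⊕b11⊕b13⊕b15 = 0⊕0⊕0⊕0⊕1⊕0⊕0⊕1 = 0
s2: b2⊕b3⊕b6⊕b7⊕b10⊕b11⊕b14⊕b15 = 1⊕0⊕0⊕0⊕0⊕0⊕0⊕1 = 0
s4: b4⊕b5⊕b6⊕b7⊕b12⊕b13⊕b14⊕b15 = 1⊕0⊕0⊕0⊕1⊕0⊕0⊕1 = 1
s8: b8⊕b9⊕b10⊕b11⊕b12⊕b13⊕b14⊕b15 = 0⊕1⊕0⊕0⊕1⊕0⊕0⊕1 = 1
Syndrome (s8...s1) = 1100 → position 12.

1100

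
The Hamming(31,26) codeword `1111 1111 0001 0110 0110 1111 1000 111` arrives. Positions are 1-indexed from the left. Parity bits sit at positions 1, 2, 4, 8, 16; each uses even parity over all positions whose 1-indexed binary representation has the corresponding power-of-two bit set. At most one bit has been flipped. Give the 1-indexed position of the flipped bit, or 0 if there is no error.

s1: b1⊕b3⊕b5⊕b7⊕b9⊕b11⊕b13⊕b15⊕b17⊕b19⊕b21⊕b23⊕b25⊕b27⊕b29⊕b31 = 1⊕1⊕1⊕1⊕0⊕0⊕0⊕1⊕0⊕1⊕1⊕1⊕1⊕0⊕1⊕1 = 1
s2: b2⊕b3⊕b6⊕b7⊕b10⊕b11⊕b14⊕b15⊕b18⊕b19⊕b22⊕b23⊕b26⊕b27⊕b30⊕b31 = 1⊕1⊕1⊕1⊕0⊕0⊕1⊕1⊕1⊕1⊕1⊕1⊕0⊕0⊕1⊕1 = 0
s4: b4⊕b5⊕b6⊕b7⊕b12⊕b13⊕b14⊕b15⊕b20⊕b21⊕b22⊕b23⊕b28⊕b29⊕b30⊕b31 = 1⊕1⊕1⊕1⊕1⊕0⊕1⊕1⊕0⊕1⊕1⊕1⊕0⊕1⊕1⊕1 = 1
s8: b8⊕b9⊕b10⊕b11⊕b12⊕b13⊕b14⊕b15⊕b24⊕b25⊕b26⊕b27⊕b28⊕b29⊕b30⊕b31 = 1⊕0⊕0⊕0⊕1⊕0⊕1⊕1⊕1⊕1⊕0⊕0⊕0⊕1⊕1⊕1 = 1
s16: b16⊕b17⊕b18⊕b19⊕b20⊕b21⊕b22⊕b23⊕b24⊕b25⊕b26⊕b27⊕b28⊕b29⊕b30⊕b31 = 0⊕0⊕1⊕1⊕0⊕1⊕1⊕1⊕1⊕1⊕0⊕0⊕0⊕1⊕1⊕1 = 0
Syndrome (s16...s1) = 01101 → position 13.

13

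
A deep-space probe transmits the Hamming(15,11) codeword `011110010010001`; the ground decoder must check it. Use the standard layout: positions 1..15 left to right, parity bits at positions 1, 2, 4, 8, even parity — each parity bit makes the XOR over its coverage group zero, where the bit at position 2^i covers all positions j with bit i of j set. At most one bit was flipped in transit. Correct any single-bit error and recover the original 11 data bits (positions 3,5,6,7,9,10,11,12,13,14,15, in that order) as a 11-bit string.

s1: b1⊕b3⊕b5⊕b7⊕b9⊕b11⊕b13⊕b15 = 0⊕1⊕1⊕0⊕0⊕1⊕0⊕1 = 0
s2: b2⊕b3⊕b6⊕b7⊕b10⊕b11⊕b14⊕b15 = 1⊕1⊕0⊕0⊕0⊕1⊕0⊕1 = 0
s4: b4⊕b5⊕b6⊕b7⊕b12⊕b13⊕b14⊕b15 = 1⊕1⊕0⊕0⊕0⊕0⊕0⊕1 = 1
s8: b8⊕b9⊕b10⊕b11⊕b12⊕b13⊕b14⊕b15 = 1⊕0⊕0⊕1⊕0⊕0⊕0⊕1 = 1
Syndrome (s8...s1) = 1100 → position 12.
Flip bit 12: corrected codeword = 011110010011001
Data bits at positions 3,5,6,7,9,10,11,12,13,14,15: 11000011001

11000011001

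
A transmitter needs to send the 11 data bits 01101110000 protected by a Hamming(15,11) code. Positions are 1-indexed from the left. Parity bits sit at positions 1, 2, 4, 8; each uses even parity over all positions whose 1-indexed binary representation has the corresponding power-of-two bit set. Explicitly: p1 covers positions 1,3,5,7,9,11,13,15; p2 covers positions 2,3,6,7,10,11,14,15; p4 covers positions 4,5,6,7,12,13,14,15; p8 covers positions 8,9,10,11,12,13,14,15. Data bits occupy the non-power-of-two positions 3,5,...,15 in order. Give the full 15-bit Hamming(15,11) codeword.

110011011110000

Place data bits at non-power-of-two positions: b3=0, b5=1, b6=1, b7=0, b9=1, b10=1, b11=1, b12=0, b13=0, b14=0, b15=0.
p1 = XOR of data positions {3,5,7,9,11,13,15} = 0⊕1⊕0⊕1⊕1⊕0⊕0 = 1
p2 = XOR of data positions {3,6,7,10,11,14,15} = 0⊕1⊕0⊕1⊕1⊕0⊕0 = 1
p4 = XOR of data positions {5,6,7,12,13,14,15} = 1⊕1⊕0⊕0⊕0⊕0⊕0 = 0
p8 = XOR of data positions {9,10,11,12,13,14,15} = 1⊕1⊕1⊕0⊕0⊕0⊕0 = 1
Codeword b1..b15 = 110011011110000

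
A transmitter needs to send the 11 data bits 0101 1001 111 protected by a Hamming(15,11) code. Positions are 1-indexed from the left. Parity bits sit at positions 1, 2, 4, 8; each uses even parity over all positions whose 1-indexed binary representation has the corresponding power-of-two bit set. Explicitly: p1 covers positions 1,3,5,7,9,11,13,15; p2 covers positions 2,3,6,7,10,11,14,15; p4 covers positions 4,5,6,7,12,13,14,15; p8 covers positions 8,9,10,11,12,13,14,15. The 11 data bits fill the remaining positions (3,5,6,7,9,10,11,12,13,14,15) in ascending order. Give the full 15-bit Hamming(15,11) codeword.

Place data bits at non-power-of-two positions: b3=0, b5=1, b6=0, b7=1, b9=1, b10=0, b11=0, b12=1, b13=1, b14=1, b15=1.
p1 = XOR of data positions {3,5,7,9,11,13,15} = 0⊕1⊕1⊕1⊕0⊕1⊕1 = 1
p2 = XOR of data positions {3,6,7,10,11,14,15} = 0⊕0⊕1⊕0⊕0⊕1⊕1 = 1
p4 = XOR of data positions {5,6,7,12,13,14,15} = 1⊕0⊕1⊕1⊕1⊕1⊕1 = 0
p8 = XOR of data positions {9,10,11,12,13,14,15} = 1⊕0⊕0⊕1⊕1⊕1⊕1 = 1
Codeword b1..b15 = 110010111001111

110010111001111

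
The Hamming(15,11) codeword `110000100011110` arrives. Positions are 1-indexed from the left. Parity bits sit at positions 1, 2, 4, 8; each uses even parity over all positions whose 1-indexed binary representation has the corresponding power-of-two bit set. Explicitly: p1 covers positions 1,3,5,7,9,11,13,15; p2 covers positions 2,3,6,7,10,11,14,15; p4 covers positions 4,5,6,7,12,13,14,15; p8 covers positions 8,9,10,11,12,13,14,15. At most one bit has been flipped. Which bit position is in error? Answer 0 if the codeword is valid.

s1: b1⊕b3⊕b5⊕b7⊕b9⊕b11⊕b13⊕b15 = 1⊕0⊕0⊕1⊕0⊕1⊕1⊕0 = 0
s2: b2⊕b3⊕b6⊕b7⊕b10⊕b11⊕b14⊕b15 = 1⊕0⊕0⊕1⊕0⊕1⊕1⊕0 = 0
s4: b4⊕b5⊕b6⊕b7⊕b12⊕b13⊕b14⊕b15 = 0⊕0⊕0⊕1⊕1⊕1⊕1⊕0 = 0
s8: b8⊕b9⊕b10⊕b11⊕b12⊕b13⊕b14⊕b15 = 0⊕0⊕0⊕1⊕1⊕1⊕1⊕0 = 0
Syndrome (s8...s1) = 0000 → position 0 (no error).

0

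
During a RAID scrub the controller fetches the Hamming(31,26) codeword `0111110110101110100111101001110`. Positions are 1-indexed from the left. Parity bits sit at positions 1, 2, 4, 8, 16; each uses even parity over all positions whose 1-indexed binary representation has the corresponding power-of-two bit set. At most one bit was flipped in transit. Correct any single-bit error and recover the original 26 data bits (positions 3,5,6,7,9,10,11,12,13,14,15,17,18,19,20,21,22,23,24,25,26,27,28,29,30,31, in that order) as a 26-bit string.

s1: b1⊕b3⊕b5⊕b7⊕b9⊕b11⊕b13⊕b15⊕b17⊕b19⊕b21⊕b23⊕b25⊕b27⊕b29⊕b31 = 0⊕1⊕1⊕0⊕1⊕1⊕1⊕1⊕1⊕0⊕1⊕1⊕1⊕0⊕1⊕0 = 1
s2: b2⊕b3⊕b6⊕b7⊕b10⊕b11⊕b14⊕b15⊕b18⊕b19⊕b22⊕b23⊕b26⊕b27⊕b30⊕b31 = 1⊕1⊕1⊕0⊕0⊕1⊕1⊕1⊕0⊕0⊕1⊕1⊕0⊕0⊕1⊕0 = 1
s4: b4⊕b5⊕b6⊕b7⊕b12⊕b13⊕b14⊕b15⊕b20⊕b21⊕b22⊕b23⊕b28⊕b29⊕b30⊕b31 = 1⊕1⊕1⊕0⊕0⊕1⊕1⊕1⊕1⊕1⊕1⊕1⊕1⊕1⊕1⊕0 = 1
s8: b8⊕b9⊕b10⊕b11⊕b12⊕b13⊕b14⊕b15⊕b24⊕b25⊕b26⊕b27⊕b28⊕b29⊕b30⊕b31 = 1⊕1⊕0⊕1⊕0⊕1⊕1⊕1⊕0⊕1⊕0⊕0⊕1⊕1⊕1⊕0 = 0
s16: b16⊕b17⊕b18⊕b19⊕b20⊕b21⊕b22⊕b23⊕b24⊕b25⊕b26⊕b27⊕b28⊕b29⊕b30⊕b31 = 0⊕1⊕0⊕0⊕1⊕1⊕1⊕1⊕0⊕1⊕0⊕0⊕1⊕1⊕1⊕0 = 1
Syndrome (s16...s1) = 10111 → position 23.
Flip bit 23: corrected codeword = 0111110110101110100111001001110
Data bits at positions 3,5,6,7,9,10,11,12,13,14,15,17,18,19,20,21,22,23,24,25,26,27,28,29,30,31: 11101010111100111001001110

11101010111100111001001110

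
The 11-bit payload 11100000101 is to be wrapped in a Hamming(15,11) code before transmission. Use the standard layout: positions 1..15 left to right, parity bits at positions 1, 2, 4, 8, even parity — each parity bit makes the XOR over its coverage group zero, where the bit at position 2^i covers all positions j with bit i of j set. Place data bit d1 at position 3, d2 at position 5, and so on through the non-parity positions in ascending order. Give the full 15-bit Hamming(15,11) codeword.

Place data bits at non-power-of-two positions: b3=1, b5=1, b6=1, b7=0, b9=0, b10=0, b11=0, b12=0, b13=1, b14=0, b15=1.
p1 = XOR of data positions {3,5,7,9,11,13,15} = 1⊕1⊕0⊕0⊕0⊕1⊕1 = 0
p2 = XOR of data positions {3,6,7,10,11,14,15} = 1⊕1⊕0⊕0⊕0⊕0⊕1 = 1
p4 = XOR of data positions {5,6,7,12,13,14,15} = 1⊕1⊕0⊕0⊕1⊕0⊕1 = 0
p8 = XOR of data positions {9,10,11,12,13,14,15} = 0⊕0⊕0⊕0⊕1⊕0⊕1 = 0
Codeword b1..b15 = 011011000000101

011011000000101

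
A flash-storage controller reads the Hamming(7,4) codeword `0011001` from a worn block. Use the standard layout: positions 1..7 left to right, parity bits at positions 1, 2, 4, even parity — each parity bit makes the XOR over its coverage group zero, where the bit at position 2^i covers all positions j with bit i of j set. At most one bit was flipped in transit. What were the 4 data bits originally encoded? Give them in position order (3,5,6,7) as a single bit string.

s1: b1⊕b3⊕b5⊕b7 = 0⊕1⊕0⊕1 = 0
s2: b2⊕b3⊕b6⊕b7 = 0⊕1⊕0⊕1 = 0
s4: b4⊕b5⊕b6⊕b7 = 1⊕0⊕0⊕1 = 0
Syndrome (s4...s1) = 000 → position 0 (no error).
No correction needed.
Data bits at positions 3,5,6,7: 1001

1001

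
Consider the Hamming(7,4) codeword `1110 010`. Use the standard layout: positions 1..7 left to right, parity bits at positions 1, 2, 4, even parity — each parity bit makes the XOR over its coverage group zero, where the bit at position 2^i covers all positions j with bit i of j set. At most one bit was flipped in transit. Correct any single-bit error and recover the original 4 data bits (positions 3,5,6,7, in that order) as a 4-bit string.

s1: b1⊕b3⊕b5⊕b7 = 1⊕1⊕0⊕0 = 0
s2: b2⊕b3⊕b6⊕b7 = 1⊕1⊕1⊕0 = 1
s4: b4⊕b5⊕b6⊕b7 = 0⊕0⊕1⊕0 = 1
Syndrome (s4...s1) = 110 → position 6.
Flip bit 6: corrected codeword = 1110000
Data bits at positions 3,5,6,7: 1000

1000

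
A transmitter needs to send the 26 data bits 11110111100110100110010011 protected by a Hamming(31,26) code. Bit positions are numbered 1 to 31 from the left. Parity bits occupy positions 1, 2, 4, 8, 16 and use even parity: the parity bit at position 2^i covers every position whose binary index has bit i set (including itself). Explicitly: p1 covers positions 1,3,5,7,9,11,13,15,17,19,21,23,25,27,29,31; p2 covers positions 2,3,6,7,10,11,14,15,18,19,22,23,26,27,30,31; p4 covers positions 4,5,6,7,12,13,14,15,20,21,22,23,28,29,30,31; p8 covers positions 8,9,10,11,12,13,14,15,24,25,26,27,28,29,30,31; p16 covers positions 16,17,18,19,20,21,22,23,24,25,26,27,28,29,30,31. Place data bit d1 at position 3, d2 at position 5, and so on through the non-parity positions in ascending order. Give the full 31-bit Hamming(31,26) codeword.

1011111001111000110100110010011

Place data bits at non-power-of-two positions: b3=1, b5=1, b6=1, b7=1, b9=0, b10=1, b11=1, b12=1, b13=1, b14=0, b15=0, b17=1, b18=1, b19=0, b20=1, b21=0, b22=0, b23=1, b24=1, b25=0, b26=0, b27=1, b28=0, b29=0, b30=1, b31=1.
p1 = XOR of data positions {3,5,7,9,11,13,15,17,19,21,23,25,27,29,31} = 1⊕1⊕1⊕0⊕1⊕1⊕0⊕1⊕0⊕0⊕1⊕0⊕1⊕0⊕1 = 1
p2 = XOR of data positions {3,6,7,10,11,14,15,18,19,22,23,26,27,30,31} = 1⊕1⊕1⊕1⊕1⊕0⊕0⊕1⊕0⊕0⊕1⊕0⊕1⊕1⊕1 = 0
p4 = XOR of data positions {5,6,7,12,13,14,15,20,21,22,23,28,29,30,31} = 1⊕1⊕1⊕1⊕1⊕0⊕0⊕1⊕0⊕0⊕1⊕0⊕0⊕1⊕1 = 1
p8 = XOR of data positions {9,10,11,12,13,14,15,24,25,26,27,28,29,30,31} = 0⊕1⊕1⊕1⊕1⊕0⊕0⊕1⊕0⊕0⊕1⊕0⊕0⊕1⊕1 = 0
p16 = XOR of data positions {17,18,19,20,21,22,23,24,25,26,27,28,29,30,31} = 1⊕1⊕0⊕1⊕0⊕0⊕1⊕1⊕0⊕0⊕1⊕0⊕0⊕1⊕1 = 0
Codeword b1..b31 = 1011111001111000110100110010011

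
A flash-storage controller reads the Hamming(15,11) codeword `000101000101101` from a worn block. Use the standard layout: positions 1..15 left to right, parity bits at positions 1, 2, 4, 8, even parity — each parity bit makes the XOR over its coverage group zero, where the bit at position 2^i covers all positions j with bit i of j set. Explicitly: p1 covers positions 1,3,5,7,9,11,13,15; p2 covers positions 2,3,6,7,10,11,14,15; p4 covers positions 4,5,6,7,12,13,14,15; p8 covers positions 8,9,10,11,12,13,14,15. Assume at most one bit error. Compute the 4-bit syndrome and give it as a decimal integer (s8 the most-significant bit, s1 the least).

6

s1: b1⊕b3⊕b5⊕b7⊕b9⊕b11⊕b13⊕b15 = 0⊕0⊕0⊕0⊕0⊕0⊕1⊕1 = 0
s2: b2⊕b3⊕b6⊕b7⊕b10⊕b11⊕b14⊕b15 = 0⊕0⊕1⊕0⊕1⊕0⊕0⊕1 = 1
s4: b4⊕b5⊕b6⊕b7⊕b12⊕b13⊕b14⊕b15 = 1⊕0⊕1⊕0⊕1⊕1⊕0⊕1 = 1
s8: b8⊕b9⊕b10⊕b11⊕b12⊕b13⊕b14⊕b15 = 0⊕0⊕1⊕0⊕1⊕1⊕0⊕1 = 0
Syndrome (s8...s1) = 0110 → position 6.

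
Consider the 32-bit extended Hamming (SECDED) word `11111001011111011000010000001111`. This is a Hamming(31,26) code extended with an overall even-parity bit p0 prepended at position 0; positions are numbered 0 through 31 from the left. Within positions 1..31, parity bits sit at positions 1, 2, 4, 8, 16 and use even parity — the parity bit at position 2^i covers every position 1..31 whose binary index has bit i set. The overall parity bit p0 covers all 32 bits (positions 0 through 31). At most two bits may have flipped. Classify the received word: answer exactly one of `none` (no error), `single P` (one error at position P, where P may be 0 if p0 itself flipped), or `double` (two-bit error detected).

none

s1: b1⊕b3⊕b5⊕b7⊕b9⊕b11⊕b13⊕b15⊕b17⊕b19⊕b21⊕b23⊕b25⊕b27⊕b29⊕b31 = 1⊕1⊕0⊕1⊕1⊕1⊕1⊕1⊕0⊕0⊕1⊕0⊕0⊕0⊕1⊕1 = 0
s2: b2⊕b3⊕b6⊕b7⊕b10⊕b11⊕b14⊕b15⊕b18⊕b19⊕b22⊕b23⊕b26⊕b27⊕b30⊕b31 = 1⊕1⊕0⊕1⊕1⊕1⊕0⊕1⊕0⊕0⊕0⊕0⊕0⊕0⊕1⊕1 = 0
s4: b4⊕b5⊕b6⊕b7⊕b12⊕b13⊕b14⊕b15⊕b20⊕b21⊕b22⊕b23⊕b28⊕b29⊕b30⊕b31 = 1⊕0⊕0⊕1⊕1⊕1⊕0⊕1⊕0⊕1⊕0⊕0⊕1⊕1⊕1⊕1 = 0
s8: b8⊕b9⊕b10⊕b11⊕b12⊕b13⊕b14⊕b15⊕b24⊕b25⊕b26⊕b27⊕b28⊕b29⊕b30⊕b31 = 0⊕1⊕1⊕1⊕1⊕1⊕0⊕1⊕0⊕0⊕0⊕0⊕1⊕1⊕1⊕1 = 0
s16: b16⊕b17⊕b18⊕b19⊕b20⊕b21⊕b22⊕b23⊕b24⊕b25⊕b26⊕b27⊕b28⊕b29⊕b30⊕b31 = 1⊕0⊕0⊕0⊕0⊕1⊕0⊕0⊕0⊕0⊕0⊕0⊕1⊕1⊕1⊕1 = 0
Syndrome (s16...s1) = 00000 → position 0 (no error).
Overall parity (XOR of all 32 bits, including p0): 1⊕1⊕1⊕1⊕1⊕0⊕0⊕1⊕0⊕1⊕1⊕1⊕1⊕1⊕0⊕1⊕1⊕0⊕0⊕0⊕0⊕1⊕0⊕0⊕0⊕0⊕0⊕0⊕1⊕1⊕1⊕1 = 0
Overall=0, syndrome position=0 → no error.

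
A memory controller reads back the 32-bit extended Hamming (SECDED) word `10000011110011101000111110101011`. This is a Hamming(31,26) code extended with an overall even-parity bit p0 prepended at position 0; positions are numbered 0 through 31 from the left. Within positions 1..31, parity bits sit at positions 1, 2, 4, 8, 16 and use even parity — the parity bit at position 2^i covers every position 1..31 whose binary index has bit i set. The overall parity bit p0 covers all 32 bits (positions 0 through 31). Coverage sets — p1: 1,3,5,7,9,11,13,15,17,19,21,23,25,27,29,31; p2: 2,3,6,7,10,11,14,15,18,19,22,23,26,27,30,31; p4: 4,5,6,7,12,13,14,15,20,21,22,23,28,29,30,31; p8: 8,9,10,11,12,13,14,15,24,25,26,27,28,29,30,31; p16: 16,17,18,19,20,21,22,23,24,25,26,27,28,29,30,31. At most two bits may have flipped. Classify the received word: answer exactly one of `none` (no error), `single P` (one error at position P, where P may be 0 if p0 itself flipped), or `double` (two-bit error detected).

none

s1: b1⊕b3⊕b5⊕b7⊕b9⊕b11⊕b13⊕b15⊕b17⊕b19⊕b21⊕b23⊕b25⊕b27⊕b29⊕b31 = 0⊕0⊕0⊕1⊕1⊕0⊕1⊕0⊕0⊕0⊕1⊕1⊕0⊕0⊕0⊕1 = 0
s2: b2⊕b3⊕b6⊕b7⊕b10⊕b11⊕b14⊕b15⊕b18⊕b19⊕b22⊕b23⊕b26⊕b27⊕b30⊕b31 = 0⊕0⊕1⊕1⊕0⊕0⊕1⊕0⊕0⊕0⊕1⊕1⊕1⊕0⊕1⊕1 = 0
s4: b4⊕b5⊕b6⊕b7⊕b12⊕b13⊕b14⊕b15⊕b20⊕b21⊕b22⊕b23⊕b28⊕b29⊕b30⊕b31 = 0⊕0⊕1⊕1⊕1⊕1⊕1⊕0⊕1⊕1⊕1⊕1⊕1⊕0⊕1⊕1 = 0
s8: b8⊕b9⊕b10⊕b11⊕b12⊕b13⊕b14⊕b15⊕b24⊕b25⊕b26⊕b27⊕b28⊕b29⊕b30⊕b31 = 1⊕1⊕0⊕0⊕1⊕1⊕1⊕0⊕1⊕0⊕1⊕0⊕1⊕0⊕1⊕1 = 0
s16: b16⊕b17⊕b18⊕b19⊕b20⊕b21⊕b22⊕b23⊕b24⊕b25⊕b26⊕b27⊕b28⊕b29⊕b30⊕b31 = 1⊕0⊕0⊕0⊕1⊕1⊕1⊕1⊕1⊕0⊕1⊕0⊕1⊕0⊕1⊕1 = 0
Syndrome (s16...s1) = 00000 → position 0 (no error).
Overall parity (XOR of all 32 bits, including p0): 1⊕0⊕0⊕0⊕0⊕0⊕1⊕1⊕1⊕1⊕0⊕0⊕1⊕1⊕1⊕0⊕1⊕0⊕0⊕0⊕1⊕1⊕1⊕1⊕1⊕0⊕1⊕0⊕1⊕0⊕1⊕1 = 0
Overall=0, syndrome position=0 → no error.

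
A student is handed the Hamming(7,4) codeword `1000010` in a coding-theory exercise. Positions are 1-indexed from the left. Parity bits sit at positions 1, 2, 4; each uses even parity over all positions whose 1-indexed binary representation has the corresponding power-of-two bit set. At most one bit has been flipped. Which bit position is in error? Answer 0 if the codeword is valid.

s1: b1⊕b3⊕b5⊕b7 = 1⊕0⊕0⊕0 = 1
s2: b2⊕b3⊕b6⊕b7 = 0⊕0⊕1⊕0 = 1
s4: b4⊕b5⊕b6⊕b7 = 0⊕0⊕1⊕0 = 1
Syndrome (s4...s1) = 111 → position 7.

7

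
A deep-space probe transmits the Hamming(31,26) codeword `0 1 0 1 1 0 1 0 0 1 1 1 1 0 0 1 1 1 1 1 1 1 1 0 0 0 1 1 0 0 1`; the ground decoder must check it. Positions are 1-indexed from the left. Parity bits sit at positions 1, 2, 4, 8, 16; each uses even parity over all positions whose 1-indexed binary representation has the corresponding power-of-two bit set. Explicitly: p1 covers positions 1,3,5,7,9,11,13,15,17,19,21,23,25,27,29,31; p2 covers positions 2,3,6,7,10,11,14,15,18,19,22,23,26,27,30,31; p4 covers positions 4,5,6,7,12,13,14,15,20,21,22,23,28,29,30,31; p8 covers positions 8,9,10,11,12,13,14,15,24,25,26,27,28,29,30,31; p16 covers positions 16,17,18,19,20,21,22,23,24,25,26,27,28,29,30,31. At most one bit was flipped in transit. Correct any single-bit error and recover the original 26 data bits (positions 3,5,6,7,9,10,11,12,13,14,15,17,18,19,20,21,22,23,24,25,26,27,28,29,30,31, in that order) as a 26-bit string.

s1: b1⊕b3⊕b5⊕b7⊕b9⊕b11⊕b13⊕b15⊕b17⊕b19⊕b21⊕b23⊕b25⊕b27⊕b29⊕b31 = 0⊕0⊕1⊕1⊕0⊕1⊕1⊕0⊕1⊕1⊕1⊕1⊕0⊕1⊕0⊕1 = 0
s2: b2⊕b3⊕b6⊕b7⊕b10⊕b11⊕b14⊕b15⊕b18⊕b19⊕b22⊕b23⊕b26⊕b27⊕b30⊕b31 = 1⊕0⊕0⊕1⊕1⊕1⊕0⊕0⊕1⊕1⊕1⊕1⊕0⊕1⊕0⊕1 = 0
s4: b4⊕b5⊕b6⊕b7⊕b12⊕b13⊕b14⊕b15⊕b20⊕b21⊕b22⊕b23⊕b28⊕b29⊕b30⊕b31 = 1⊕1⊕0⊕1⊕1⊕1⊕0⊕0⊕1⊕1⊕1⊕1⊕1⊕0⊕0⊕1 = 1
s8: b8⊕b9⊕b10⊕b11⊕b12⊕b13⊕b14⊕b15⊕b24⊕b25⊕b26⊕b27⊕b28⊕b29⊕b30⊕b31 = 0⊕0⊕1⊕1⊕1⊕1⊕0⊕0⊕0⊕0⊕0⊕1⊕1⊕0⊕0⊕1 = 1
s16: b16⊕b17⊕b18⊕b19⊕b20⊕b21⊕b22⊕b23⊕b24⊕b25⊕b26⊕b27⊕b28⊕b29⊕b30⊕b31 = 1⊕1⊕1⊕1⊕1⊕1⊕1⊕1⊕0⊕0⊕0⊕1⊕1⊕0⊕0⊕1 = 1
Syndrome (s16...s1) = 11100 → position 28.
Flip bit 28: corrected codeword = 0101101001111001111111100010001
Data bits at positions 3,5,6,7,9,10,11,12,13,14,15,17,18,19,20,21,22,23,24,25,26,27,28,29,30,31: 01010111100111111100010001

01010111100111111100010001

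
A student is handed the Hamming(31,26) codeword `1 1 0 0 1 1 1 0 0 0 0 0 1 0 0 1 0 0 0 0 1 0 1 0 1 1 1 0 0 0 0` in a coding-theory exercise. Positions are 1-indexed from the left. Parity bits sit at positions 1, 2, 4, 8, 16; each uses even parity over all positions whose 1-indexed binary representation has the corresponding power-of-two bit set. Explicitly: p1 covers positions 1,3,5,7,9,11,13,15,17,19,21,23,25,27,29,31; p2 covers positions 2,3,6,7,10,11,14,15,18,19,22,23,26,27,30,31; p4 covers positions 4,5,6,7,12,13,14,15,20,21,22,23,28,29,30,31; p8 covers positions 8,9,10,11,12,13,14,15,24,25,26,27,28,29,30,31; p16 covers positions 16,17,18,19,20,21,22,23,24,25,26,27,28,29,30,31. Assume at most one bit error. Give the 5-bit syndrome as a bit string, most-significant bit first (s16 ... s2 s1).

s1: b1⊕b3⊕b5⊕b7⊕b9⊕b11⊕b13⊕b15⊕b17⊕b19⊕b21⊕b23⊕b25⊕b27⊕b29⊕b31 = 1⊕0⊕1⊕1⊕0⊕0⊕1⊕0⊕0⊕0⊕1⊕1⊕1⊕1⊕0⊕0 = 0
s2: b2⊕b3⊕b6⊕b7⊕b10⊕b11⊕b14⊕b15⊕b18⊕b19⊕b22⊕b23⊕b26⊕b27⊕b30⊕b31 = 1⊕0⊕1⊕1⊕0⊕0⊕0⊕0⊕0⊕0⊕0⊕1⊕1⊕1⊕0⊕0 = 0
s4: b4⊕b5⊕b6⊕b7⊕b12⊕b13⊕b14⊕b15⊕b20⊕b21⊕b22⊕b23⊕b28⊕b29⊕b30⊕b31 = 0⊕1⊕1⊕1⊕0⊕1⊕0⊕0⊕0⊕1⊕0⊕1⊕0⊕0⊕0⊕0 = 0
s8: b8⊕b9⊕b10⊕b11⊕b12⊕b13⊕b14⊕b15⊕b24⊕b25⊕b26⊕b27⊕b28⊕b29⊕b30⊕b31 = 0⊕0⊕0⊕0⊕0⊕1⊕0⊕0⊕0⊕1⊕1⊕1⊕0⊕0⊕0⊕0 = 0
s16: b16⊕b17⊕b18⊕b19⊕b20⊕b21⊕b22⊕b23⊕b24⊕b25⊕b26⊕b27⊕b28⊕b29⊕b30⊕b31 = 1⊕0⊕0⊕0⊕0⊕1⊕0⊕1⊕0⊕1⊕1⊕1⊕0⊕0⊕0⊕0 = 0
Syndrome (s16...s1) = 00000 → position 0 (no error).

00000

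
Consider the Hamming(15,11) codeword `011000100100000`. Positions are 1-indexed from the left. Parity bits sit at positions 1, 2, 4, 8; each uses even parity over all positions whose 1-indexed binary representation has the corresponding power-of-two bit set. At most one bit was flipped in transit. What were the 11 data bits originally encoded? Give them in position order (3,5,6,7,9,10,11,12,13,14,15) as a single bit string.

s1: b1⊕b3⊕b5⊕b7⊕b9⊕b11⊕b13⊕b15 = 0⊕1⊕0⊕1⊕0⊕0⊕0⊕0 = 0
s2: b2⊕b3⊕b6⊕b7⊕b10⊕b11⊕b14⊕b15 = 1⊕1⊕0⊕1⊕1⊕0⊕0⊕0 = 0
s4: b4⊕b5⊕b6⊕b7⊕b12⊕b13⊕b14⊕b15 = 0⊕0⊕0⊕1⊕0⊕0⊕0⊕0 = 1
s8: b8⊕b9⊕b10⊕b11⊕b12⊕b13⊕b14⊕b15 = 0⊕0⊕1⊕0⊕0⊕0⊕0⊕0 = 1
Syndrome (s8...s1) = 1100 → position 12.
Flip bit 12: corrected codeword = 011000100101000
Data bits at positions 3,5,6,7,9,10,11,12,13,14,15: 10010101000

10010101000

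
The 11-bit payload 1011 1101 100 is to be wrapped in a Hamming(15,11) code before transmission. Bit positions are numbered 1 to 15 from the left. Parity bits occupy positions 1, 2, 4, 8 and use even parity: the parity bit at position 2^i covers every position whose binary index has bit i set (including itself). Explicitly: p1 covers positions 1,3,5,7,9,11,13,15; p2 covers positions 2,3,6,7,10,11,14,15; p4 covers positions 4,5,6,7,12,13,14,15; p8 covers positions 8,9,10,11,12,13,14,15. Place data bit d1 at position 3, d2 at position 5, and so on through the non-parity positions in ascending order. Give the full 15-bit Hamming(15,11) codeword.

001001101101100

Place data bits at non-power-of-two positions: b3=1, b5=0, b6=1, b7=1, b9=1, b10=1, b11=0, b12=1, b13=1, b14=0, b15=0.
p1 = XOR of data positions {3,5,7,9,11,13,15} = 1⊕0⊕1⊕1⊕0⊕1⊕0 = 0
p2 = XOR of data positions {3,6,7,10,11,14,15} = 1⊕1⊕1⊕1⊕0⊕0⊕0 = 0
p4 = XOR of data positions {5,6,7,12,13,14,15} = 0⊕1⊕1⊕1⊕1⊕0⊕0 = 0
p8 = XOR of data positions {9,10,11,12,13,14,15} = 1⊕1⊕0⊕1⊕1⊕0⊕0 = 0
Codeword b1..b15 = 001001101101100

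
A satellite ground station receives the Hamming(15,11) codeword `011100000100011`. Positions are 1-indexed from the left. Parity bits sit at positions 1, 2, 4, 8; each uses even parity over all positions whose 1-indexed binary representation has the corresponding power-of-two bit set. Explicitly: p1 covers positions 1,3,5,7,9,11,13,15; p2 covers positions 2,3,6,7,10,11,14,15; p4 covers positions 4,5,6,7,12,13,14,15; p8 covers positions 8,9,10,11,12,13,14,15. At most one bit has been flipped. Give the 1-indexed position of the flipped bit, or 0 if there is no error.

14

s1: b1⊕b3⊕b5⊕b7⊕b9⊕b11⊕b13⊕b15 = 0⊕1⊕0⊕0⊕0⊕0⊕0⊕1 = 0
s2: b2⊕b3⊕b6⊕b7⊕b10⊕b11⊕b14⊕b15 = 1⊕1⊕0⊕0⊕1⊕0⊕1⊕1 = 1
s4: b4⊕b5⊕b6⊕b7⊕b12⊕b13⊕b14⊕b15 = 1⊕0⊕0⊕0⊕0⊕0⊕1⊕1 = 1
s8: b8⊕b9⊕b10⊕b11⊕b12⊕b13⊕b14⊕b15 = 0⊕0⊕1⊕0⊕0⊕0⊕1⊕1 = 1
Syndrome (s8...s1) = 1110 → position 14.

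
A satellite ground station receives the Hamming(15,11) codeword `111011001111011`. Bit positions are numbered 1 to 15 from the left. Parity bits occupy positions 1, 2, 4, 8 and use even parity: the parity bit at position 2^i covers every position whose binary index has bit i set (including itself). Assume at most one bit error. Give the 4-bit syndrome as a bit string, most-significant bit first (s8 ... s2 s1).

s1: b1⊕b3⊕b5⊕b7⊕b9⊕b11⊕b13⊕b15 = 1⊕1⊕1⊕0⊕1⊕1⊕0⊕1 = 0
s2: b2⊕b3⊕b6⊕b7⊕b10⊕b11⊕b14⊕b15 = 1⊕1⊕1⊕0⊕1⊕1⊕1⊕1 = 1
s4: b4⊕b5⊕b6⊕b7⊕b12⊕b13⊕b14⊕b15 = 0⊕1⊕1⊕0⊕1⊕0⊕1⊕1 = 1
s8: b8⊕b9⊕b10⊕b11⊕b12⊕b13⊕b14⊕b15 = 0⊕1⊕1⊕1⊕1⊕0⊕1⊕1 = 0
Syndrome (s8...s1) = 0110 → position 6.

0110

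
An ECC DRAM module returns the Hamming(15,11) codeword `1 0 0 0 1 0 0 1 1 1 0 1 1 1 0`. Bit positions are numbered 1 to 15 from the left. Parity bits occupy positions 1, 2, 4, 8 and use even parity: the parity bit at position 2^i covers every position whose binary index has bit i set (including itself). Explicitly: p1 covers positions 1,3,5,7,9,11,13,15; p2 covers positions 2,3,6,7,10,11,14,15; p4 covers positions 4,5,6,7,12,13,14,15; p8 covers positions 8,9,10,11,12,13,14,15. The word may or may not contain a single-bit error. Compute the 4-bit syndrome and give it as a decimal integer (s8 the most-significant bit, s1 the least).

s1: b1⊕b3⊕b5⊕b7⊕b9⊕b11⊕b13⊕b15 = 1⊕0⊕1⊕0⊕1⊕0⊕1⊕0 = 0
s2: b2⊕b3⊕b6⊕b7⊕b10⊕b11⊕b14⊕b15 = 0⊕0⊕0⊕0⊕1⊕0⊕1⊕0 = 0
s4: b4⊕b5⊕b6⊕b7⊕b12⊕b13⊕b14⊕b15 = 0⊕1⊕0⊕0⊕1⊕1⊕1⊕0 = 0
s8: b8⊕b9⊕b10⊕b11⊕b12⊕b13⊕b14⊕b15 = 1⊕1⊕1⊕0⊕1⊕1⊕1⊕0 = 0
Syndrome (s8...s1) = 0000 → position 0 (no error).

0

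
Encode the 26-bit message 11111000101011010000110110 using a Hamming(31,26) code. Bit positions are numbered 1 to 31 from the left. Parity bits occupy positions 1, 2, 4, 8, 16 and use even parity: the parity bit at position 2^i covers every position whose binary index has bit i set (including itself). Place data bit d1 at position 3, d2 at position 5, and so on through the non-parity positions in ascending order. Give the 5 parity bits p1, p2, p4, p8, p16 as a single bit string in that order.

01011

Place data bits at non-power-of-two positions: b3=1, b5=1, b6=1, b7=1, b9=1, b10=0, b11=0, b12=0, b13=1, b14=0, b15=1, b17=0, b18=1, b19=1, b20=0, b21=1, b22=0, b23=0, b24=0, b25=0, b26=1, b27=1, b28=0, b29=1, b30=1, b31=0.
p1 = XOR of data positions {3,5,7,9,11,13,15,17,19,21,23,25,27,29,31} = 1⊕1⊕1⊕1⊕0⊕1⊕1⊕0⊕1⊕1⊕0⊕0⊕1⊕1⊕0 = 0
p2 = XOR of data positions {3,6,7,10,11,14,15,18,19,22,23,26,27,30,31} = 1⊕1⊕1⊕0⊕0⊕0⊕1⊕1⊕1⊕0⊕0⊕1⊕1⊕1⊕0 = 1
p4 = XOR of data positions {5,6,7,12,13,14,15,20,21,22,23,28,29,30,31} = 1⊕1⊕1⊕0⊕1⊕0⊕1⊕0⊕1⊕0⊕0⊕0⊕1⊕1⊕0 = 0
p8 = XOR of data positions {9,10,11,12,13,14,15,24,25,26,27,28,29,30,31} = 1⊕0⊕0⊕0⊕1⊕0⊕1⊕0⊕0⊕1⊕1⊕0⊕1⊕1⊕0 = 1
p16 = XOR of data positions {17,18,19,20,21,22,23,24,25,26,27,28,29,30,31} = 0⊕1⊕1⊕0⊕1⊕0⊕0⊕0⊕0⊕1⊕1⊕0⊕1⊕1⊕0 = 1
Parity bits p1,p2,p4,p8,p16 = 01011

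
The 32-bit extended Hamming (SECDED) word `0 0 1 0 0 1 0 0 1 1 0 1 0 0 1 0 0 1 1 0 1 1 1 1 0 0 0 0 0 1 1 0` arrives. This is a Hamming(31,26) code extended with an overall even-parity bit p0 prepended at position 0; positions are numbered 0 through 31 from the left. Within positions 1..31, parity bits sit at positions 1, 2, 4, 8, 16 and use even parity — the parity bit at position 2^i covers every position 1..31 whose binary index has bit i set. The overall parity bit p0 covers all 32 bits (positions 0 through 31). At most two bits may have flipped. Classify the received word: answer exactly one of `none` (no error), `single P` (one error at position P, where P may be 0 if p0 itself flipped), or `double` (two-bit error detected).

double

s1: b1⊕b3⊕b5⊕b7⊕b9⊕b11⊕b13⊕b15⊕b17⊕b19⊕b21⊕b23⊕b25⊕b27⊕b29⊕b31 = 0⊕0⊕1⊕0⊕1⊕1⊕0⊕0⊕1⊕0⊕1⊕1⊕0⊕0⊕1⊕0 = 1
s2: b2⊕b3⊕b6⊕b7⊕b10⊕b11⊕b14⊕b15⊕b18⊕b19⊕b22⊕b23⊕b26⊕b27⊕b30⊕b31 = 1⊕0⊕0⊕0⊕0⊕1⊕1⊕0⊕1⊕0⊕1⊕1⊕0⊕0⊕1⊕0 = 1
s4: b4⊕b5⊕b6⊕b7⊕b12⊕b13⊕b14⊕b15⊕b20⊕b21⊕b22⊕b23⊕b28⊕b29⊕b30⊕b31 = 0⊕1⊕0⊕0⊕0⊕0⊕1⊕0⊕1⊕1⊕1⊕1⊕0⊕1⊕1⊕0 = 0
s8: b8⊕b9⊕b10⊕b11⊕b12⊕b13⊕b14⊕b15⊕b24⊕b25⊕b26⊕b27⊕b28⊕b29⊕b30⊕b31 = 1⊕1⊕0⊕1⊕0⊕0⊕1⊕0⊕0⊕0⊕0⊕0⊕0⊕1⊕1⊕0 = 0
s16: b16⊕b17⊕b18⊕b19⊕b20⊕b21⊕b22⊕b23⊕b24⊕b25⊕b26⊕b27⊕b28⊕b29⊕b30⊕b31 = 0⊕1⊕1⊕0⊕1⊕1⊕1⊕1⊕0⊕0⊕0⊕0⊕0⊕1⊕1⊕0 = 0
Syndrome (s16...s1) = 00011 → position 3.
Overall parity (XOR of all 32 bits, including p0): 0⊕0⊕1⊕0⊕0⊕1⊕0⊕0⊕1⊕1⊕0⊕1⊕0⊕0⊕1⊕0⊕0⊕1⊕1⊕0⊕1⊕1⊕1⊕1⊕0⊕0⊕0⊕0⊕0⊕1⊕1⊕0 = 0
Overall=0, syndrome position=3 → double-bit error detected (uncorrectable).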